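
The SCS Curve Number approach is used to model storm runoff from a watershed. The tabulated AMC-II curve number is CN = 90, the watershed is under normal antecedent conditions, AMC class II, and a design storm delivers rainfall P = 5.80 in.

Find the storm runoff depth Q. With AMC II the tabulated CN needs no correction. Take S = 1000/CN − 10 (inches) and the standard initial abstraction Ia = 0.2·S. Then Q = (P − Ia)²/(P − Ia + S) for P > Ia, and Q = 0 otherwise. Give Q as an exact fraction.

AMC II — tabulated CN = 90 applies directly.
Retention S: 1000/CN − 10 with CN=90.000 → S = 10/9 ≈ 1.111 in
Ia = 0.2·(10/9) = 2/9 in ≈ 0.222 in
Excess rainfall: 5.800 − 0.222 = 5.578 in; P > Ia so Q > 0
Q = (251/45)²/((251/45) + 10/9) = (63001/2025)/(301/45) = 63001/13545 in ≈ 4.651 in

Q = 63001/13545 in ≈ 4.651 in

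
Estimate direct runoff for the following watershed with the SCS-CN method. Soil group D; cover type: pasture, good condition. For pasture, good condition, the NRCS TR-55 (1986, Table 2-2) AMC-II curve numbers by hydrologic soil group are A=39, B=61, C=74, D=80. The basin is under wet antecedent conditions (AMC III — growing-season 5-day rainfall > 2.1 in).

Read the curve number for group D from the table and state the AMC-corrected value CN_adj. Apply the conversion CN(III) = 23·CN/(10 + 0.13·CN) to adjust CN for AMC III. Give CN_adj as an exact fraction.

CN_adj = 4600/51 ≈ 90.196

NRCS table: pasture, good condition, soil group D → CN(II) = 80
CN(III) from CN(II)=80: (23·80)/(10 + 0.13·80) = 4600/51 ≈ 90.196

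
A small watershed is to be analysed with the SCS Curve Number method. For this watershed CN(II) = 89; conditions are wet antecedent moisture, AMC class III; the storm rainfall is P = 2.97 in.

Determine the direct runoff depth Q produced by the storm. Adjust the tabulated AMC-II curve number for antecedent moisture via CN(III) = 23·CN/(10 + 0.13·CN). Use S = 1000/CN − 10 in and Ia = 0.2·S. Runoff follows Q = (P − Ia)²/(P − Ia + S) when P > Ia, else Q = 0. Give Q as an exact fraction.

Q = 31213449971/12951164300 in ≈ 2.410 in

Wet (AMC III): CN(III) = 23·89/(10 + 0.13·89) = 2047/(2157/100) = 204700/2157 ≈ 94.900
Max retention: S = 1000/(204700/2157) − 10 = 1100/2047 in (≈ 0.537 in)
Ia = 0.2S: 0.2·0.537 = 0.107 in (exactly 220/2047)
Since P=2.970 > Ia=0.107: effective rainfall P−Ia = 585959/204700 in
Runoff Q = (P−Ia)²/(P−Ia+S) = (2.863)²/(2.863+0.537) = 31213449971/12951164300 ≈ 2.410 in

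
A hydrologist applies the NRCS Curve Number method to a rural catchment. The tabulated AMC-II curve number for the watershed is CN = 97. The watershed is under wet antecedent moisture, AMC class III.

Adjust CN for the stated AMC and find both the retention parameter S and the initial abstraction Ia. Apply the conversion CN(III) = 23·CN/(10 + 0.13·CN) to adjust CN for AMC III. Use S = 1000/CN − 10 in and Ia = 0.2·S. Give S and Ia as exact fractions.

S = 300/2231 in ≈ 0.134 in; Ia = 60/2231 in ≈ 0.027 in

CN(III) from CN(II)=97: (23·97)/(10 + 0.13·97) = 223100/2261 ≈ 98.673
S = 1000/(223100/2261) − 10 = 300/2231 in ≈ 0.134 in
Ia = 0.2·(300/2231) = 60/2231 in ≈ 0.027 in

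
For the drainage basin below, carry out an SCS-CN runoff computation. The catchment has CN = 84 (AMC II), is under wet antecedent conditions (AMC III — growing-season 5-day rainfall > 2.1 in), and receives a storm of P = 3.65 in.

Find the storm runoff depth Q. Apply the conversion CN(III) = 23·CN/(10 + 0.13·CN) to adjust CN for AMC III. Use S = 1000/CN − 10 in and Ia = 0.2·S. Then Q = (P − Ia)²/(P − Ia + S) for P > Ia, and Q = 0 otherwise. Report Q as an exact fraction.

Q = 1132928281/402425940 in ≈ 2.815 in

CN(III) from CN(II)=84: (23·84)/(10 + 0.13·84) = 48300/523 ≈ 92.352
S = 1000/(48300/523) − 10 = 400/483 in ≈ 0.828 in
Ia = 0.2·(400/483) = 80/483 in ≈ 0.166 in
Since P=3.650 > Ia=0.166: effective rainfall P−Ia = 33659/9660 in
Runoff Q = (P−Ia)²/(P−Ia+S) = (3.484)²/(3.484+0.828) = 1132928281/402425940 ≈ 2.815 in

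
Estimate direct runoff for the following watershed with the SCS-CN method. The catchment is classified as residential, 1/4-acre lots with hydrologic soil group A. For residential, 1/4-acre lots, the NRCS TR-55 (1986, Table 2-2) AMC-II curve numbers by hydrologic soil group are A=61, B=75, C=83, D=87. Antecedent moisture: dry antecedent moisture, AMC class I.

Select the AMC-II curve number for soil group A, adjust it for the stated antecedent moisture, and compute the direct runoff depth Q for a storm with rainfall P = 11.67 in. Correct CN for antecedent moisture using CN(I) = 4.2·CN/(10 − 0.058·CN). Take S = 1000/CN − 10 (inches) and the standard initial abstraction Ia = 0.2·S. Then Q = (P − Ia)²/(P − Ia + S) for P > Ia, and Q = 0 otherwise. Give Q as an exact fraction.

NRCS table: residential, 1/4-acre lots, soil group A → CN(II) = 61
CN(I) from CN(II)=61: (4.2·61)/(10 − 0.058·61) = 42700/1077 ≈ 39.647
Retention S: 1000/CN − 10 with CN=39.647 → S = 6500/427 ≈ 15.222 in
Ia = 0.2·(6500/427) = 1300/427 in ≈ 3.044 in
P − Ia = 11.670 − 3.044 = 368309/42700 ≈ 8.626 in (> 0, runoff occurs)
Runoff Q = (P−Ia)²/(P−Ia+S) = (8.626)²/(8.626+15.222) = 135651519481/43481794300 ≈ 3.120 in

Q = 135651519481/43481794300 in ≈ 3.120 in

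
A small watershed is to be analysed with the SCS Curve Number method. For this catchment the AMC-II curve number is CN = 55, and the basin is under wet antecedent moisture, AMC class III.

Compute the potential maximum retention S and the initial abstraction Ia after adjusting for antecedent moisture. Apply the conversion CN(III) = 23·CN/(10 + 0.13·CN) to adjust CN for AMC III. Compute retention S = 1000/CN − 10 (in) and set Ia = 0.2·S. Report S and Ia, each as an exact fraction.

Wet (AMC III): CN(III) = 23·55/(10 + 0.13·55) = 1265/(343/20) = 25300/343 ≈ 73.761
Max retention: S = 1000/(25300/343) − 10 = 900/253 in (≈ 3.557 in)
Ia = 0.2·(900/253) = 180/253 in ≈ 0.711 in

S = 900/253 in ≈ 3.557 in; Ia = 180/253 in ≈ 0.711 in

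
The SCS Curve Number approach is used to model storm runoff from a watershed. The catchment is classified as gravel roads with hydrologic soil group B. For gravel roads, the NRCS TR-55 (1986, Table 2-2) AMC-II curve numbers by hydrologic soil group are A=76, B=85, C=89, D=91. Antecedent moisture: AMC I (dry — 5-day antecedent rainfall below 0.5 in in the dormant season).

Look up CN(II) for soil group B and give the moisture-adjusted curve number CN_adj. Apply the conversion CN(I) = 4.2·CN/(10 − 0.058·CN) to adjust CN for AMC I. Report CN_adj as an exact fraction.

CN_adj = 11900/169 ≈ 70.414

NRCS table: gravel roads, soil group B → CN(II) = 85
Dry (AMC I): CN(I) = 4.2·85/(10 − 0.058·85) = 357/(507/100) = 11900/169 ≈ 70.414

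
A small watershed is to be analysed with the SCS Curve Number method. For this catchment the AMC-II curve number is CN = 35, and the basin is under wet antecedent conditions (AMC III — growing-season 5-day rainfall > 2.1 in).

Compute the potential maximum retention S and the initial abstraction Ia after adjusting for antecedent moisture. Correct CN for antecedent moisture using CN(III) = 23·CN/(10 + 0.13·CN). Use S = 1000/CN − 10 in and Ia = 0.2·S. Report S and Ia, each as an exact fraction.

S = 1300/161 in ≈ 8.075 in; Ia = 260/161 in ≈ 1.615 in

Adjust CN=35 to AMC III: 23·35/(10 + 0.13·35) → 805 ÷ (291/20) = 16100/291 ≈ 55.326
Retention S: 1000/CN − 10 with CN=55.326 → S = 1300/161 ≈ 8.075 in
Initial abstraction Ia = S/5 = (1300/161)/5 = 260/161 ≈ 1.615 in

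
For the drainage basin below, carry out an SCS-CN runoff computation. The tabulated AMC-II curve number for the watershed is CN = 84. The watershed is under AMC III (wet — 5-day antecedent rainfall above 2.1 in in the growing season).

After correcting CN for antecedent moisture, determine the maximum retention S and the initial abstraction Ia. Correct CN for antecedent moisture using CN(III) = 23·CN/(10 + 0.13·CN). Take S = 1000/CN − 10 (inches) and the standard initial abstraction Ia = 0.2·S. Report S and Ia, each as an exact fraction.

S = 400/483 in ≈ 0.828 in; Ia = 80/483 in ≈ 0.166 in

CN(III) from CN(II)=84: (23·84)/(10 + 0.13·84) = 48300/523 ≈ 92.352
S = 1000/(48300/523) − 10 = 400/483 in ≈ 0.828 in
Initial abstraction Ia = S/5 = (400/483)/5 = 80/483 ≈ 0.166 in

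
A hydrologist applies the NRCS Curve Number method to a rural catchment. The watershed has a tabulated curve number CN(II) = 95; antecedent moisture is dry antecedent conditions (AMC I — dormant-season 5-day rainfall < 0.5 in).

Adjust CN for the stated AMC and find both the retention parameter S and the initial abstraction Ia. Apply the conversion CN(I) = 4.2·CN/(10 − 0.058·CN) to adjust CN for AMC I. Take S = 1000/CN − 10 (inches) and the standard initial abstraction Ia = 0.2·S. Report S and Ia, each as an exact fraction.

S = 500/399 in ≈ 1.253 in; Ia = 100/399 in ≈ 0.251 in

Dry (AMC I): CN(I) = 4.2·95/(10 − 0.058·95) = 399/(449/100) = 39900/449 ≈ 88.864
S = 1000/(39900/449) − 10 = 500/399 in ≈ 1.253 in
Ia = 0.2·(500/399) = 100/399 in ≈ 0.251 in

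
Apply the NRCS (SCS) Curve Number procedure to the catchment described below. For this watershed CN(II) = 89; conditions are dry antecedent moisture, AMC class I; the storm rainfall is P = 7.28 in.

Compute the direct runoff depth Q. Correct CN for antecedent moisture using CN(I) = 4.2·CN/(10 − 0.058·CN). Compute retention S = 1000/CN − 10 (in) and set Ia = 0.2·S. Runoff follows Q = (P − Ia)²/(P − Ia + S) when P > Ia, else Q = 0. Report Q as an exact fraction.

Q = 48877512482/10516816275 in ≈ 4.648 in

CN(I) from CN(II)=89: (4.2·89)/(10 − 0.058·89) = 186900/2419 ≈ 77.263
Retention S: 1000/CN − 10 with CN=77.263 → S = 5500/1869 ≈ 2.943 in
Ia = 0.2·(5500/1869) = 1100/1869 in ≈ 0.589 in
Excess rainfall: 7.280 − 0.589 = 6.691 in; P > Ia so Q > 0
Q = (312658/46725)²/((312658/46725) + 5500/1869) = (97755024964/2183225625)/(450158/46725) = 48877512482/10516816275 in ≈ 4.648 in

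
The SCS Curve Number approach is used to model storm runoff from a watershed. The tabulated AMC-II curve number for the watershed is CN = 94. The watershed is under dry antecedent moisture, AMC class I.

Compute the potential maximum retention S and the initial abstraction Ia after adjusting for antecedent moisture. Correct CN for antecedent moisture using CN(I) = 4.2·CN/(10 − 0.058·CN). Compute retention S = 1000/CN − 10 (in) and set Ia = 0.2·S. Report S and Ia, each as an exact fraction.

S = 500/329 in ≈ 1.520 in; Ia = 100/329 in ≈ 0.304 in

Dry (AMC I): CN(I) = 4.2·94/(10 − 0.058·94) = (1974/5)/(1137/250) = 32900/379 ≈ 86.807
Max retention: S = 1000/(32900/379) − 10 = 500/329 in (≈ 1.520 in)
Initial abstraction Ia = S/5 = (500/329)/5 = 100/329 ≈ 0.304 in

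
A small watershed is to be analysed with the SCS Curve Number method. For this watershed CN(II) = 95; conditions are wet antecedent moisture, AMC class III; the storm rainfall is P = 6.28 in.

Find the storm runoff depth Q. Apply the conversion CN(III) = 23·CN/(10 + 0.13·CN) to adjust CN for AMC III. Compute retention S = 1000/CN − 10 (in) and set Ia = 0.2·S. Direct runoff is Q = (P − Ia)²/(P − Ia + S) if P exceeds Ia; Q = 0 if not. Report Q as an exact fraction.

Q = 4638835881/771403325 in ≈ 6.014 in

Adjust CN=95 to AMC III: 23·95/(10 + 0.13·95) → 2185 ÷ (447/20) = 43700/447 ≈ 97.763
Max retention: S = 1000/(43700/447) − 10 = 100/437 in (≈ 0.229 in)
Ia = 0.2S: 0.2·0.229 = 0.046 in (exactly 20/437)
Excess rainfall: 6.280 − 0.046 = 6.234 in; P > Ia so Q > 0
Q = (68109/10925)²/((68109/10925) + 100/437) = (4638835881/119355625)/(70609/10925) = 4638835881/771403325 in ≈ 6.014 in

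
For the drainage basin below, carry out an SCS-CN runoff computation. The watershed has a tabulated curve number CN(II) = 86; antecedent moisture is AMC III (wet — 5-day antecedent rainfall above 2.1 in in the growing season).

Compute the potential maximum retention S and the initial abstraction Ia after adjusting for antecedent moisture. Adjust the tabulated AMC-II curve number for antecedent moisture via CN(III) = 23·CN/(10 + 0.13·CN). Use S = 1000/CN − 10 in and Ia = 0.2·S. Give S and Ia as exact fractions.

CN(III) from CN(II)=86: (23·86)/(10 + 0.13·86) = 98900/1059 ≈ 93.390
Max retention: S = 1000/(98900/1059) − 10 = 700/989 in (≈ 0.708 in)
Initial abstraction Ia = S/5 = (700/989)/5 = 140/989 ≈ 0.142 in

S = 700/989 in ≈ 0.708 in; Ia = 140/989 in ≈ 0.142 in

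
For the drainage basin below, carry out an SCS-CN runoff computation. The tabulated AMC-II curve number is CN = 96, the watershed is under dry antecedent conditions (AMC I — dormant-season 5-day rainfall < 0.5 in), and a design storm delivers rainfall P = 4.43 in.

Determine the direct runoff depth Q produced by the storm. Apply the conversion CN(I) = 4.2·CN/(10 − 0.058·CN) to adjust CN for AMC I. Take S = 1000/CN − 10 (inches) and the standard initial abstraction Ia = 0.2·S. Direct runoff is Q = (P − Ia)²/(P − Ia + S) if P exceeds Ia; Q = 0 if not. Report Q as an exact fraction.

CN(I) from CN(II)=96: (4.2·96)/(10 − 0.058·96) = 25200/277 ≈ 90.975
S = 1000/(25200/277) − 10 = 125/126 in ≈ 0.992 in
Ia = 0.2·(125/126) = 25/126 in ≈ 0.198 in
Excess rainfall: 4.430 − 0.198 = 4.232 in; P > Ia so Q > 0
Q = (26659/6300)²/((26659/6300) + 125/126) = (710702281/39690000)/(32909/6300) = 710702281/207326700 in ≈ 3.428 in

Q = 710702281/207326700 in ≈ 3.428 in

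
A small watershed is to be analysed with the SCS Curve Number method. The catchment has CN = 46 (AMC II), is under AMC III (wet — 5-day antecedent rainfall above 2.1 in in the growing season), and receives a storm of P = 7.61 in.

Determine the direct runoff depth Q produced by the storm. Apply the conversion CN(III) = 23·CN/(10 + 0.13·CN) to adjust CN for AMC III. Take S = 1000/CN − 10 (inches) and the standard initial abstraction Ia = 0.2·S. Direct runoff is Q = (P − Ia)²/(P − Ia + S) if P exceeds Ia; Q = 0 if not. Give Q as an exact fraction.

Wet (AMC III): CN(III) = 23·46/(10 + 0.13·46) = 1058/(799/50) = 52900/799 ≈ 66.208
Max retention: S = 1000/(52900/799) − 10 = 2700/529 in (≈ 5.104 in)
Ia = 0.2S: 0.2·5.104 = 1.021 in (exactly 540/529)
Since P=7.610 > Ia=1.021: effective rainfall P−Ia = 348569/52900 in
Q = (348569/52900)²/((348569/52900) + 2700/529) = (121500347761/2798410000)/(618569/52900) = 121500347761/32722300100 in ≈ 3.713 in

Q = 121500347761/32722300100 in ≈ 3.713 in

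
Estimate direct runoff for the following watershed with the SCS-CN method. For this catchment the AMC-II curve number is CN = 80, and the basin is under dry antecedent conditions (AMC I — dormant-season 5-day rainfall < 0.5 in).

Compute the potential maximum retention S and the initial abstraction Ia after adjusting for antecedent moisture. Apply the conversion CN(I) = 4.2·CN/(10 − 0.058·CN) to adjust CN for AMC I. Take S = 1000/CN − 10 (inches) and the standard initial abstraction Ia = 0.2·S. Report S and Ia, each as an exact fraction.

Adjust CN=80 to AMC I: 4.2·80/(10 − 0.058·80) → 336 ÷ (134/25) = 4200/67 ≈ 62.687
Max retention: S = 1000/(4200/67) − 10 = 125/21 in (≈ 5.952 in)
Initial abstraction Ia = S/5 = (125/21)/5 = 25/21 ≈ 1.190 in

S = 125/21 in ≈ 5.952 in; Ia = 25/21 in ≈ 1.190 in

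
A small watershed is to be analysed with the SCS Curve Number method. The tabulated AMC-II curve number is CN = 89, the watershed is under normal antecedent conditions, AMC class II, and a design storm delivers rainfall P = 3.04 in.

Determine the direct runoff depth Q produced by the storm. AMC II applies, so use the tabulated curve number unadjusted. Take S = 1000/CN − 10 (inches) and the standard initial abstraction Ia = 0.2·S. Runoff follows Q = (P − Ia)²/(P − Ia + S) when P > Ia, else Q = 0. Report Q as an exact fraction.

Q = 9653449/4986225 in ≈ 1.936 in

CN(II) = 89; AMC II needs no correction.
S = 1000/89 − 10 = 110/89 in ≈ 1.236 in
Ia = 0.2·(110/89) = 22/89 in ≈ 0.247 in
P − Ia = 3.040 − 0.247 = 6214/2225 ≈ 2.793 in (> 0, runoff occurs)
Q = (6214/2225)²/((6214/2225) + 110/89) = (38613796/4950625)/(8964/2225) = 9653449/4986225 in ≈ 1.936 in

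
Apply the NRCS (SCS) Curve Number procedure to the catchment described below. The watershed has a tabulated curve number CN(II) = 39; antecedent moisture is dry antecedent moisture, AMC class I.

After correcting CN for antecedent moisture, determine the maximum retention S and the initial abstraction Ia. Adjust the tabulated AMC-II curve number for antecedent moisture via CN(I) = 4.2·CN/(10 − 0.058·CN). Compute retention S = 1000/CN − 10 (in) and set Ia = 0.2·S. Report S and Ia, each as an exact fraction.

Dry (AMC I): CN(I) = 4.2·39/(10 − 0.058·39) = (819/5)/(3869/500) = 81900/3869 ≈ 21.168
Max retention: S = 1000/(81900/3869) − 10 = 30500/819 in (≈ 37.241 in)
Ia = 0.2S: 0.2·37.241 = 7.448 in (exactly 6100/819)

S = 30500/819 in ≈ 37.241 in; Ia = 6100/819 in ≈ 7.448 in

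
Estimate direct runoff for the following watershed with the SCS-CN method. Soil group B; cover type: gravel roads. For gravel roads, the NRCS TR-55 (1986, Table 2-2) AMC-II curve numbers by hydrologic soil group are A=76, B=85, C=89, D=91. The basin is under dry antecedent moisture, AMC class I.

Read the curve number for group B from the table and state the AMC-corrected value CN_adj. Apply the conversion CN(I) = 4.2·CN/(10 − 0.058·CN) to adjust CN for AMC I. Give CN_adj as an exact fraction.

CN_adj = 11900/169 ≈ 70.414

NRCS table: gravel roads, soil group B → CN(II) = 85
Adjust CN=85 to AMC I: 4.2·85/(10 − 0.058·85) → 357 ÷ (507/100) = 11900/169 ≈ 70.414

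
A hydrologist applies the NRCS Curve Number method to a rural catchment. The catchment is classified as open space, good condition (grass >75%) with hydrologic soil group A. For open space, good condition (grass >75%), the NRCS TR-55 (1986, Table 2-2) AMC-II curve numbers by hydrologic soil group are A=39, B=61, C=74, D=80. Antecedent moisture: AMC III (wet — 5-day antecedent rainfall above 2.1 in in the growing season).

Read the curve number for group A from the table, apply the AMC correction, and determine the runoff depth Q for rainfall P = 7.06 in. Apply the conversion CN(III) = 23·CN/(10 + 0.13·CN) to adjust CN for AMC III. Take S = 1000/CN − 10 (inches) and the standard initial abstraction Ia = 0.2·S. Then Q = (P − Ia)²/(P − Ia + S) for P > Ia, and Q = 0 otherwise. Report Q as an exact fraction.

Q = 65352320881/25144748850 in ≈ 2.599 in

NRCS table: open space, good condition (grass >75%), soil group A → CN(II) = 39
Wet (AMC III): CN(III) = 23·39/(10 + 0.13·39) = 897/(1507/100) = 89700/1507 ≈ 59.522
S = 1000/(89700/1507) − 10 = 6100/897 in ≈ 6.800 in
Ia = 0.2·(6100/897) = 1220/897 in ≈ 1.360 in
P − Ia = 7.060 − 1.360 = 255641/44850 ≈ 5.700 in (> 0, runoff occurs)
Q = (255641/44850)²/((255641/44850) + 6100/897) = (65352320881/2011522500)/(560641/44850) = 65352320881/25144748850 in ≈ 2.599 in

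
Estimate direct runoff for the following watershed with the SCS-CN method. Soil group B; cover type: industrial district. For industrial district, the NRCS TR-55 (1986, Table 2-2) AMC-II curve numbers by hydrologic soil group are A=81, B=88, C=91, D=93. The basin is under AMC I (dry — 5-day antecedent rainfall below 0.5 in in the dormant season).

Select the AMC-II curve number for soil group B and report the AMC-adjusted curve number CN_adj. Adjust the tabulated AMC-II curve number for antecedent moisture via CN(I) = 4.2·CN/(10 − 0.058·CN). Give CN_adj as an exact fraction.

CN_adj = 3850/51 ≈ 75.490

NRCS table: industrial district, soil group B → CN(II) = 88
Dry (AMC I): CN(I) = 4.2·88/(10 − 0.058·88) = (1848/5)/(612/125) = 3850/51 ≈ 75.490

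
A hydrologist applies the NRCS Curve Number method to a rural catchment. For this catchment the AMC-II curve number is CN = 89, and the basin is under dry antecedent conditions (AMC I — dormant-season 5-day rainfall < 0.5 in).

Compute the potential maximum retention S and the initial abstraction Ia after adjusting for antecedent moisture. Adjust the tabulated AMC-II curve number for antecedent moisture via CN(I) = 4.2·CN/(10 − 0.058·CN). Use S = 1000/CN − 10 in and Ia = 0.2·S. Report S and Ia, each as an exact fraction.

S = 5500/1869 in ≈ 2.943 in; Ia = 1100/1869 in ≈ 0.589 in

Dry (AMC I): CN(I) = 4.2·89/(10 − 0.058·89) = (1869/5)/(2419/500) = 186900/2419 ≈ 77.263
S = 1000/(186900/2419) − 10 = 5500/1869 in ≈ 2.943 in
Ia = 0.2·(5500/1869) = 1100/1869 in ≈ 0.589 in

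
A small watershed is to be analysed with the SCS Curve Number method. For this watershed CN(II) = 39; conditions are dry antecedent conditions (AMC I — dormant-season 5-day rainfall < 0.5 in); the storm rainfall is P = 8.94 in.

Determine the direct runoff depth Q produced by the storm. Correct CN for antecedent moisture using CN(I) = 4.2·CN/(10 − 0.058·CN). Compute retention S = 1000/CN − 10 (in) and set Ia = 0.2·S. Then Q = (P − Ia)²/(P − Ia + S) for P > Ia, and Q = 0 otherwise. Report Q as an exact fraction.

Dry (AMC I): CN(I) = 4.2·39/(10 − 0.058·39) = (819/5)/(3869/500) = 81900/3869 ≈ 21.168
S = 1000/(81900/3869) − 10 = 30500/819 in ≈ 37.241 in
Ia = 0.2S: 0.2·37.241 = 7.448 in (exactly 6100/819)
Excess rainfall: 8.940 − 7.448 = 1.492 in; P > Ia so Q > 0
Runoff Q = (P−Ia)²/(P−Ia+S) = (1.492)²/(1.492+37.241) = 3732354649/64950508350 ≈ 0.057 in

Q = 3732354649/64950508350 in ≈ 0.057 in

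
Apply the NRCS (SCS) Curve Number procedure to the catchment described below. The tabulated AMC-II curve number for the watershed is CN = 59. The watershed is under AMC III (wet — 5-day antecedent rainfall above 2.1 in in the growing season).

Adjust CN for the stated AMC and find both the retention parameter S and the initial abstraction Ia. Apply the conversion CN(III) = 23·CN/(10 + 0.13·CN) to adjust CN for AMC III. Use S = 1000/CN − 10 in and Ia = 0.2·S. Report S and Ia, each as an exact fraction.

S = 4100/1357 in ≈ 3.021 in; Ia = 820/1357 in ≈ 0.604 in

Wet (AMC III): CN(III) = 23·59/(10 + 0.13·59) = 1357/(1767/100) = 135700/1767 ≈ 76.797
Retention S: 1000/CN − 10 with CN=76.797 → S = 4100/1357 ≈ 3.021 in
Ia = 0.2·(4100/1357) = 820/1357 in ≈ 0.604 in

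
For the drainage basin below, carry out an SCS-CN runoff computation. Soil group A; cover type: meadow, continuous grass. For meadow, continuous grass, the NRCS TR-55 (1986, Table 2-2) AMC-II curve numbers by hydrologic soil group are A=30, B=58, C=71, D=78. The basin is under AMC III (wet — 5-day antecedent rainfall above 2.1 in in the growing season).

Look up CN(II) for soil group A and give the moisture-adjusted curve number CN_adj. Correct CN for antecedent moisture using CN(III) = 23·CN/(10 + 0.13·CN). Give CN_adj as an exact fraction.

NRCS table: meadow, continuous grass, soil group A → CN(II) = 30
Adjust CN=30 to AMC III: 23·30/(10 + 0.13·30) → 690 ÷ (139/10) = 6900/139 ≈ 49.640

CN_adj = 6900/139 ≈ 49.640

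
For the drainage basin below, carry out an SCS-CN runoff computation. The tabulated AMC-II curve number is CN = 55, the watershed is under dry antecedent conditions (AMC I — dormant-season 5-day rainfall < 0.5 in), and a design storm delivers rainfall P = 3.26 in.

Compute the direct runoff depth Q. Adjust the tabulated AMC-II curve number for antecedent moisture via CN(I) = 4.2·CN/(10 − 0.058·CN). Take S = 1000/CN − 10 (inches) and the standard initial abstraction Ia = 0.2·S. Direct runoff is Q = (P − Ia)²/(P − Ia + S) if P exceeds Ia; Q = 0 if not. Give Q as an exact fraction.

Dry (AMC I): CN(I) = 4.2·55/(10 − 0.058·55) = 231/(681/100) = 7700/227 ≈ 33.921
S = 1000/(7700/227) − 10 = 1500/77 in ≈ 19.481 in
Initial abstraction Ia = S/5 = (1500/77)/5 = 300/77 ≈ 3.896 in
P = 3.260 ≤ Ia = 3.896 in: entire storm abstracted, Q = 0.

Q = 0 in ≈ 0.000 in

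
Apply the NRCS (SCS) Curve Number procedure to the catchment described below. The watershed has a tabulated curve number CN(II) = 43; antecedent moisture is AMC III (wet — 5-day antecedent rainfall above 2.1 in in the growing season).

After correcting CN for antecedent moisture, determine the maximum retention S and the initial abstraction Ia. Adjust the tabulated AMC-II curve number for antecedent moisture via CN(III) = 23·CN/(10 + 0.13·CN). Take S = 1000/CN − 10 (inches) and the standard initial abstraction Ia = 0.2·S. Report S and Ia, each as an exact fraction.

S = 5700/989 in ≈ 5.763 in; Ia = 1140/989 in ≈ 1.153 in

Adjust CN=43 to AMC III: 23·43/(10 + 0.13·43) → 989 ÷ (1559/100) = 98900/1559 ≈ 63.438
S = 1000/(98900/1559) − 10 = 5700/989 in ≈ 5.763 in
Initial abstraction Ia = S/5 = (5700/989)/5 = 1140/989 ≈ 1.153 in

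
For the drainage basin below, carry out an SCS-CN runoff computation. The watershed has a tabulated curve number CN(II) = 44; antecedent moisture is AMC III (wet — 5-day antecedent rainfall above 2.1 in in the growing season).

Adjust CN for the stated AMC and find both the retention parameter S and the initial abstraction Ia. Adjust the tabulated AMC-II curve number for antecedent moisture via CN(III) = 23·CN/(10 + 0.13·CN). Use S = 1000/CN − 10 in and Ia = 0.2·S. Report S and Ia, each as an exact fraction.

S = 1400/253 in ≈ 5.534 in; Ia = 280/253 in ≈ 1.107 in

CN(III) from CN(II)=44: (23·44)/(10 + 0.13·44) = 25300/393 ≈ 64.377
Retention S: 1000/CN − 10 with CN=64.377 → S = 1400/253 ≈ 5.534 in
Ia = 0.2·(1400/253) = 280/253 in ≈ 1.107 in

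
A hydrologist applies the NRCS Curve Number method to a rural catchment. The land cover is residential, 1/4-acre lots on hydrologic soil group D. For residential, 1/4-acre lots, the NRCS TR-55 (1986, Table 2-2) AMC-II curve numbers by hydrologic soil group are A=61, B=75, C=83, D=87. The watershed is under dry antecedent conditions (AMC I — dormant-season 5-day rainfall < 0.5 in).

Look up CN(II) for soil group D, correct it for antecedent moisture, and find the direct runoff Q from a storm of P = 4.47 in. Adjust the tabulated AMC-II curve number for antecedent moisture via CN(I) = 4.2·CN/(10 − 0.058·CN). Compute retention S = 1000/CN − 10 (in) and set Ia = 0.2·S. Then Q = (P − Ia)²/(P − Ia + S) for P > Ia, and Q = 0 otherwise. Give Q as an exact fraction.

NRCS table: residential, 1/4-acre lots, soil group D → CN(II) = 87
CN(I) from CN(II)=87: (4.2·87)/(10 − 0.058·87) = 182700/2477 ≈ 73.759
Max retention: S = 1000/(182700/2477) − 10 = 6500/1827 in (≈ 3.558 in)
Initial abstraction Ia = S/5 = (6500/1827)/5 = 1300/1827 ≈ 0.712 in
P − Ia = 4.470 − 0.712 = 686669/182700 ≈ 3.758 in (> 0, runoff occurs)
Q: (686669/182700)² ÷ (1336669/182700) = 471514315561/244209426300 in (≈ 1.931 in)

Q = 471514315561/244209426300 in ≈ 1.931 in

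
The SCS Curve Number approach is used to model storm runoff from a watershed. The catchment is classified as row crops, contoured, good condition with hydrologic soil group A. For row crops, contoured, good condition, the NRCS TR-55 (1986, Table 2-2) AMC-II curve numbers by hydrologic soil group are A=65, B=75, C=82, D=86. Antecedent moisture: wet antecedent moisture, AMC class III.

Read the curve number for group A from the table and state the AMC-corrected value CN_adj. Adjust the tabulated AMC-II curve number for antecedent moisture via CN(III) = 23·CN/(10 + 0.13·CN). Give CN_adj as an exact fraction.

NRCS table: row crops, contoured, good condition, soil group A → CN(II) = 65
Adjust CN=65 to AMC III: 23·65/(10 + 0.13·65) → 1495 ÷ (369/20) = 29900/369 ≈ 81.030

CN_adj = 29900/369 ≈ 81.030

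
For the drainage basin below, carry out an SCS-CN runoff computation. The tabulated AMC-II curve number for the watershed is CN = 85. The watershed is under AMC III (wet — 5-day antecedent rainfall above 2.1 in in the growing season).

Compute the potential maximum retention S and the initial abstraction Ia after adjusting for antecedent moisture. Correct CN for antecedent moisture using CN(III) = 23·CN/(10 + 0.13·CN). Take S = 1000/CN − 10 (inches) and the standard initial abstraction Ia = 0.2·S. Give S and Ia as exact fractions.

CN(III) from CN(II)=85: (23·85)/(10 + 0.13·85) = 39100/421 ≈ 92.874
Max retention: S = 1000/(39100/421) − 10 = 300/391 in (≈ 0.767 in)
Initial abstraction Ia = S/5 = (300/391)/5 = 60/391 ≈ 0.153 in

S = 300/391 in ≈ 0.767 in; Ia = 60/391 in ≈ 0.153 in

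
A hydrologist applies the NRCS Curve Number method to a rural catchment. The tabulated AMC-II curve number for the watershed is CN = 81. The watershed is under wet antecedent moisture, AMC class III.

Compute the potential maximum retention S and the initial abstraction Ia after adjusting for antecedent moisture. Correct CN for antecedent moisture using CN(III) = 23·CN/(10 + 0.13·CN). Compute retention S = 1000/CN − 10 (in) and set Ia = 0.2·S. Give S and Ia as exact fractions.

Wet (AMC III): CN(III) = 23·81/(10 + 0.13·81) = 1863/(2053/100) = 186300/2053 ≈ 90.745
Retention S: 1000/CN − 10 with CN=90.745 → S = 1900/1863 ≈ 1.020 in
Initial abstraction Ia = S/5 = (1900/1863)/5 = 380/1863 ≈ 0.204 in

S = 1900/1863 in ≈ 1.020 in; Ia = 380/1863 in ≈ 0.204 in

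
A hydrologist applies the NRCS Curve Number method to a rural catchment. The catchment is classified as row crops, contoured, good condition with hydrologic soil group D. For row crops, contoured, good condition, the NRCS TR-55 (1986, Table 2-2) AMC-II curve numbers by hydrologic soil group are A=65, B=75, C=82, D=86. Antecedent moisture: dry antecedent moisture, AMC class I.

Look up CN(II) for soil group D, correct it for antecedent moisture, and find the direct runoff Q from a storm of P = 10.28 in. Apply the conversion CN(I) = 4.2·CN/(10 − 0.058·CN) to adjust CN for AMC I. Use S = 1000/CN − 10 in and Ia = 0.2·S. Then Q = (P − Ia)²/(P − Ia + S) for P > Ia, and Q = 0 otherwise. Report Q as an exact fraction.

NRCS table: row crops, contoured, good condition, soil group D → CN(II) = 86
CN(I) from CN(II)=86: (4.2·86)/(10 − 0.058·86) = 12900/179 ≈ 72.067
Retention S: 1000/CN − 10 with CN=72.067 → S = 500/129 ≈ 3.876 in
Initial abstraction Ia = S/5 = (500/129)/5 = 100/129 ≈ 0.775 in
Excess rainfall: 10.280 − 0.775 = 9.505 in; P > Ia so Q > 0
Q = (30653/3225)²/((30653/3225) + 500/129) = (939606409/10400625)/(43153/3225) = 939606409/139168425 in ≈ 6.752 in

Q = 939606409/139168425 in ≈ 6.752 in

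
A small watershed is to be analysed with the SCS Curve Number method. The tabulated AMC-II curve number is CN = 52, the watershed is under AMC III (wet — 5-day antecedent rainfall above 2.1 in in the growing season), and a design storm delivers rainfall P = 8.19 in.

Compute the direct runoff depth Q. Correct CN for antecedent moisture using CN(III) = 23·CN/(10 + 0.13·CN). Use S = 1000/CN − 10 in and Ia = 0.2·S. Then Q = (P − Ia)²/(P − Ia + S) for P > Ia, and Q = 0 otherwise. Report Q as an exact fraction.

CN(III) from CN(II)=52: (23·52)/(10 + 0.13·52) = 29900/419 ≈ 71.360
Max retention: S = 1000/(29900/419) − 10 = 1200/299 in (≈ 4.013 in)
Ia = 0.2S: 0.2·4.013 = 0.803 in (exactly 240/299)
Since P=8.190 > Ia=0.803: effective rainfall P−Ia = 220881/29900 in
Q: (220881/29900)² ÷ (340881/29900) = 16262805387/3397447300 in (≈ 4.787 in)

Q = 16262805387/3397447300 in ≈ 4.787 in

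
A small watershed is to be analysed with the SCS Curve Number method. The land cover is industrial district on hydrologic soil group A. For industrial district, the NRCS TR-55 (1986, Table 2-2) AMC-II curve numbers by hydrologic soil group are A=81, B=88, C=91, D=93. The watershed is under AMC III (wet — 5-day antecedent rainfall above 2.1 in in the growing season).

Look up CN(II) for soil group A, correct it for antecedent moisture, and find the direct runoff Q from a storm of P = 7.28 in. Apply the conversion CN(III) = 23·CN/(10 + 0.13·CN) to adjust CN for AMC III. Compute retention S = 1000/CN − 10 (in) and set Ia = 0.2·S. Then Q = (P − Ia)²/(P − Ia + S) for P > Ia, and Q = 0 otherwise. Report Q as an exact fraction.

NRCS table: industrial district, soil group A → CN(II) = 81
CN(III) from CN(II)=81: (23·81)/(10 + 0.13·81) = 186300/2053 ≈ 90.745
Max retention: S = 1000/(186300/2053) − 10 = 1900/1863 in (≈ 1.020 in)
Ia = 0.2S: 0.2·1.020 = 0.204 in (exactly 380/1863)
Since P=7.280 > Ia=0.204: effective rainfall P−Ia = 329566/46575 in
Q = (329566/46575)²/((329566/46575) + 1900/1863) = (108613748356/2169230625)/(377066/46575) = 54306874178/8780924475 in ≈ 6.185 in

Q = 54306874178/8780924475 in ≈ 6.185 in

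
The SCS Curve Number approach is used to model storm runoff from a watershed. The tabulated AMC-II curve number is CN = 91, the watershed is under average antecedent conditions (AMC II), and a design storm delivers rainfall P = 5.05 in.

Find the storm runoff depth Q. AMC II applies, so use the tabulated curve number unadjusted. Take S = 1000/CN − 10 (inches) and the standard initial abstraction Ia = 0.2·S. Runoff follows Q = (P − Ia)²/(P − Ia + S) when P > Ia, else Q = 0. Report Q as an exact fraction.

Q = 77986561/19348420 in ≈ 4.031 in

AMC II — tabulated CN = 91 applies directly.
Retention S: 1000/CN − 10 with CN=91.000 → S = 90/91 ≈ 0.989 in
Ia = 0.2S: 0.2·0.989 = 0.198 in (exactly 18/91)
Excess rainfall: 5.050 − 0.198 = 4.852 in; P > Ia so Q > 0
Q: (8831/1820)² ÷ (10631/1820) = 77986561/19348420 in (≈ 4.031 in)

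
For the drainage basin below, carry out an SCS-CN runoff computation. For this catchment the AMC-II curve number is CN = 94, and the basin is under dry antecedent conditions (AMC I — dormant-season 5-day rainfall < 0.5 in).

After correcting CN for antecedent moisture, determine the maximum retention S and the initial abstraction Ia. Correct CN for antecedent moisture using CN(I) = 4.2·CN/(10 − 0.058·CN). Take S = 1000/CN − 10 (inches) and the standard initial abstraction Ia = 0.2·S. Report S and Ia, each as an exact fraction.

Dry (AMC I): CN(I) = 4.2·94/(10 − 0.058·94) = (1974/5)/(1137/250) = 32900/379 ≈ 86.807
Max retention: S = 1000/(32900/379) − 10 = 500/329 in (≈ 1.520 in)
Initial abstraction Ia = S/5 = (500/329)/5 = 100/329 ≈ 0.304 in

S = 500/329 in ≈ 1.520 in; Ia = 100/329 in ≈ 0.304 in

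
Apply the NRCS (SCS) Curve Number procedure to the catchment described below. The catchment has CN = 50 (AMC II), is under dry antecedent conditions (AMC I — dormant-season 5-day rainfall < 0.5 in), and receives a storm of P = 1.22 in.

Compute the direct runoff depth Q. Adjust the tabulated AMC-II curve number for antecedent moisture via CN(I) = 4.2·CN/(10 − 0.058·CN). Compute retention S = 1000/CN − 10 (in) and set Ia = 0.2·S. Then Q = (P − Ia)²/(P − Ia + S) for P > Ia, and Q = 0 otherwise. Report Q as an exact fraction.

Q = 0 in ≈ 0.000 in

Adjust CN=50 to AMC I: 4.2·50/(10 − 0.058·50) → 210 ÷ (71/10) = 2100/71 ≈ 29.577
Retention S: 1000/CN − 10 with CN=29.577 → S = 500/21 ≈ 23.810 in
Ia = 0.2·(500/21) = 100/21 in ≈ 4.762 in
P = 1.220 ≤ Ia = 4.762 in: entire storm abstracted, Q = 0.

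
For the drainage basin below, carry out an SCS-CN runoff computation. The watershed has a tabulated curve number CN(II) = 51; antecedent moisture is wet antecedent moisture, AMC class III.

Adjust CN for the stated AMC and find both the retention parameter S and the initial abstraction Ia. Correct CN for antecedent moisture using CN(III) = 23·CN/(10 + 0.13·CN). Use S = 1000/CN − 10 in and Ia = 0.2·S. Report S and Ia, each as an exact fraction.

CN(III) from CN(II)=51: (23·51)/(10 + 0.13·51) = 117300/1663 ≈ 70.535
Max retention: S = 1000/(117300/1663) − 10 = 4900/1173 in (≈ 4.177 in)
Initial abstraction Ia = S/5 = (4900/1173)/5 = 980/1173 ≈ 0.835 in

S = 4900/1173 in ≈ 4.177 in; Ia = 980/1173 in ≈ 0.835 in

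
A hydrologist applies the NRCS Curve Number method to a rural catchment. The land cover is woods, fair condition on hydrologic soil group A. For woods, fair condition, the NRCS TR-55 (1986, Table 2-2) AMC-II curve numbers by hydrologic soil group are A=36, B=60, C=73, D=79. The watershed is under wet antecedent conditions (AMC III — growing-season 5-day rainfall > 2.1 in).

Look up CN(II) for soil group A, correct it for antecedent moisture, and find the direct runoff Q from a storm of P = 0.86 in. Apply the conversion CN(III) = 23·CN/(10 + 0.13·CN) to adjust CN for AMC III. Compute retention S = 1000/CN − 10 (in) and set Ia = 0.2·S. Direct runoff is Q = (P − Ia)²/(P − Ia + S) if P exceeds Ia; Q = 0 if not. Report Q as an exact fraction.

Q = 0 in ≈ 0.000 in

NRCS table: woods, fair condition, soil group A → CN(II) = 36
Wet (AMC III): CN(III) = 23·36/(10 + 0.13·36) = 828/(367/25) = 20700/367 ≈ 56.403
Retention S: 1000/CN − 10 with CN=56.403 → S = 1600/207 ≈ 7.729 in
Ia = 0.2S: 0.2·7.729 = 1.546 in (exactly 320/207)
P = 0.860 ≤ Ia = 1.546 in: entire storm abstracted, Q = 0.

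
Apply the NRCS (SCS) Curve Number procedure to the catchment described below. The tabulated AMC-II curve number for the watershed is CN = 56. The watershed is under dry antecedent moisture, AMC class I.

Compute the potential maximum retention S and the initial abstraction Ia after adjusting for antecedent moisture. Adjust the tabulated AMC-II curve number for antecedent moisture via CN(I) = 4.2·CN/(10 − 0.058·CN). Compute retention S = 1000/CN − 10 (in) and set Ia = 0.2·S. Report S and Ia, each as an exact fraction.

S = 2750/147 in ≈ 18.707 in; Ia = 550/147 in ≈ 3.741 in

CN(I) from CN(II)=56: (4.2·56)/(10 − 0.058·56) = 7350/211 ≈ 34.834
Retention S: 1000/CN − 10 with CN=34.834 → S = 2750/147 ≈ 18.707 in
Initial abstraction Ia = S/5 = (2750/147)/5 = 550/147 ≈ 3.741 in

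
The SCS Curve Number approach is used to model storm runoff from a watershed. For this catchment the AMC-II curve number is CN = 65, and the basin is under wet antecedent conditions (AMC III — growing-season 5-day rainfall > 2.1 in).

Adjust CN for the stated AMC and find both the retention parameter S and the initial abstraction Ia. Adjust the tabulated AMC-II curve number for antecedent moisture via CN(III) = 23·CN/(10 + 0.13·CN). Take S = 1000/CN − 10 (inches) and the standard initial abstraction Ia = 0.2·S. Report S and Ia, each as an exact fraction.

S = 700/299 in ≈ 2.341 in; Ia = 140/299 in ≈ 0.468 in

Wet (AMC III): CN(III) = 23·65/(10 + 0.13·65) = 1495/(369/20) = 29900/369 ≈ 81.030
S = 1000/(29900/369) − 10 = 700/299 in ≈ 2.341 in
Initial abstraction Ia = S/5 = (700/299)/5 = 140/299 ≈ 0.468 in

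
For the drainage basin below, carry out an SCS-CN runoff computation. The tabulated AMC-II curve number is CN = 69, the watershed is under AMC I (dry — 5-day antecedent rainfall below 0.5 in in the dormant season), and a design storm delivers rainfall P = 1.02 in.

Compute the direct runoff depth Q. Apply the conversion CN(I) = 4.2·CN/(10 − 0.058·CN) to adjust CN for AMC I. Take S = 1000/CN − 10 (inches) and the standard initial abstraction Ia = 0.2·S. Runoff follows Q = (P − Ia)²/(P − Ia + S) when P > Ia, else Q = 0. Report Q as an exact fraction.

Q = 0 in ≈ 0.000 in

Adjust CN=69 to AMC I: 4.2·69/(10 − 0.058·69) → (1449/5) ÷ (2999/500) = 144900/2999 ≈ 48.316
Max retention: S = 1000/(144900/2999) − 10 = 15500/1449 in (≈ 10.697 in)
Initial abstraction Ia = S/5 = (15500/1449)/5 = 3100/1449 ≈ 2.139 in
P = 1.020 ≤ Ia = 2.139 in: entire storm abstracted, Q = 0.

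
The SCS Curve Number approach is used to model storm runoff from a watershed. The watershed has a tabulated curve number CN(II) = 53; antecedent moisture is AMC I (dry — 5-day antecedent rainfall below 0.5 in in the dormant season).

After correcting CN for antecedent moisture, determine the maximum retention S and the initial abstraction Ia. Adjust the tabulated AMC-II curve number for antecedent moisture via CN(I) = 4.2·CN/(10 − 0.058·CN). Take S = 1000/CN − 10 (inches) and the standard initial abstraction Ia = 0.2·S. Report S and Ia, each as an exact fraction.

S = 23500/1113 in ≈ 21.114 in; Ia = 4700/1113 in ≈ 4.223 in

Dry (AMC I): CN(I) = 4.2·53/(10 − 0.058·53) = (1113/5)/(3463/500) = 111300/3463 ≈ 32.140
Retention S: 1000/CN − 10 with CN=32.140 → S = 23500/1113 ≈ 21.114 in
Initial abstraction Ia = S/5 = (23500/1113)/5 = 4700/1113 ≈ 4.223 in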